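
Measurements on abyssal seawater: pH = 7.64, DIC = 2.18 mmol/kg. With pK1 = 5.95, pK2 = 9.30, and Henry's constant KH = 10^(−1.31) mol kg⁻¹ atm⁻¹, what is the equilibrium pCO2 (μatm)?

α₀ = 1 / (1 + K1/[H⁺] + K1K2/[H⁺]²) = 1 / (1 + 10^+1.69 + 10^+0.03)
   = 1 / (1 + 48.978 + 1.0715) = 1/51.049 = 0.01959
[CO2*] = α₀ × DIC = 0.01959 × 2.18 = 0.04270 mmol/kg
pCO2 = [CO2*]/KH = 4.270×10^-5 / 4.898×10^-2 = 872 μatm

pCO2 = 872 μatm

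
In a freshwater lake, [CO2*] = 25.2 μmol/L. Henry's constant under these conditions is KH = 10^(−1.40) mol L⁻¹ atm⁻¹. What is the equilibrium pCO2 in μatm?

KH = 10^(−1.40) = 3.981×10^-2 mol L⁻¹ atm⁻¹
pCO2 = [CO2*]/KH = 25.2×10^-6 / 3.981×10^-2 = 6.33×10^-4 atm = 633 μatm

pCO2 = 633 μatm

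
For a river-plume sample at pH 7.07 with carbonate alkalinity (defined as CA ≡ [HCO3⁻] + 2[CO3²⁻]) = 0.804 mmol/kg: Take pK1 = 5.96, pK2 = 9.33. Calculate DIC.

DIC = 0.861 mmol/kg

CA = [HCO3⁻] + 2[CO3²⁻] = (α₁ + 2α₂)·DIC
At pH 7.07: [H⁺]/K1 = 10^-1.11 = 0.077625, K2/[H⁺] = 10^-2.26 = 0.0054954
α₁ = 1/(1 + 0.077625 + 0.0054954) = 1/1.0831 = 0.9233; α₂ = α₁·K2/[H⁺] = 0.005074
α₁ + 2α₂ = 0.9334
DIC = CA / (α₁ + 2α₂) = 0.804 / 0.9334 = 0.861 mmol/kg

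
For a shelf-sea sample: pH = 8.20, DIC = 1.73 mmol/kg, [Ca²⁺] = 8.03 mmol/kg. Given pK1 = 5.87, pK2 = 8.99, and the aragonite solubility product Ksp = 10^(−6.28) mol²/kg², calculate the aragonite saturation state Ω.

α₂ = 1 / (1 + [H⁺]/K2 + [H⁺]²/(K1K2)) = 1 / (1 + 10^+0.79 + 10^-1.54)
   = 1 / (1 + 6.1660 + 0.028840) = 1/7.1948 = 0.1390
[CO3²⁻] = α₂ × DIC = 0.1390 × 1.73 = 0.2405 mmol/kg
Ksp = 10^(−6.28) = 5.248×10^-7
Ω = [Ca²⁺][CO3²⁻]/Ksp = (8.03×10^-3)(2.405×10^-4) / 5.248×10^-7 = 3.68

Ω = 3.68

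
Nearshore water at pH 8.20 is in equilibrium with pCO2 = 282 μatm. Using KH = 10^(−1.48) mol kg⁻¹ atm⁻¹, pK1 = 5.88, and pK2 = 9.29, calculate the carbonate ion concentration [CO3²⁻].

[CO2*] = KH · pCO2 = 10^(−1.48) × 282×10^-6 = 9.338×10^-6 mol/kg
α₀ = 1/(1 + K1/[H⁺] + K1K2/[H⁺]²) = 1/(1 + 10^+2.32 + 10^+1.23) = 0.004407
DIC = [CO2*]/α₀ = 9.338×10^-6 / 0.004407 = 2.119 mmol/kg
[CO3²⁻] = α₂·DIC; α₂ = 0.07484, so [CO3²⁻] = 0.07484 × 2.119 = 0.159 mmol/kg

[CO3²⁻] = 0.159 mmol/kg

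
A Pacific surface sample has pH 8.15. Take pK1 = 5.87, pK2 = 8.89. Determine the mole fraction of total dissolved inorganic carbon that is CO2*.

α₀ = 1 / (1 + K1/[H⁺] + K1K2/[H⁺]²) = 1 / (1 + 10^+2.28 + 10^+1.54)
   = 1 / (1 + 190.55 + 34.674) = 1/226.22 = 0.004420

α₀ = 0.00442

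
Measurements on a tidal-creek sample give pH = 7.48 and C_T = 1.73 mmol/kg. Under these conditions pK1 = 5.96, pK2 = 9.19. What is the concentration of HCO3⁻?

α₁ = 1 / (1 + [H⁺]/K1 + K2/[H⁺]) = 1 / (1 + 10^-1.52 + 10^-1.71)
   = 1 / (1 + 0.030200 + 0.019498) = 1/1.0497 = 0.9527
[HCO3⁻] = α₁ × DIC = 0.9527 × 1.73 = 1.65 mmol/kg

[HCO3⁻] = 1.65 mmol/kg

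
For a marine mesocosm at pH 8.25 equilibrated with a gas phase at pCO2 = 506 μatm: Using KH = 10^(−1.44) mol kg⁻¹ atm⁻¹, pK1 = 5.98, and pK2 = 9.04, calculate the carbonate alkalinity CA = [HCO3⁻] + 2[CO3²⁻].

[CO2*] = KH · pCO2 = 10^(−1.44) × 506×10^-6 = 1.837×10^-5 mol/kg
α₀ = 1/(1 + K1/[H⁺] + K1K2/[H⁺]²) = 1/(1 + 10^+2.27 + 10^+1.48) = 0.004600
DIC = [CO2*]/α₀ = 1.837×10^-5 / 0.004600 = 3.994 mmol/kg
CA = (α₁ + 2α₂)·DIC = (0.8565 + 2×0.1389) × 3.994 = 4.53 mmol/kg

CA = 4.53 mmol/kg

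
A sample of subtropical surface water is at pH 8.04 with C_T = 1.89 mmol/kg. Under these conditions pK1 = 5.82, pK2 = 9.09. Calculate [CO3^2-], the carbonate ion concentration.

[CO3²⁻] = 0.154 mmol/kg

α₂ = 1 / (1 + [H⁺]/K2 + [H⁺]²/(K1K2)) = 1 / (1 + 10^+1.05 + 10^-1.17)
   = 1 / (1 + 11.220 + 0.067608) = 1/12.288 = 0.08138
[CO3²⁻] = α₂ × DIC = 0.08138 × 1.89 = 0.154 mmol/kg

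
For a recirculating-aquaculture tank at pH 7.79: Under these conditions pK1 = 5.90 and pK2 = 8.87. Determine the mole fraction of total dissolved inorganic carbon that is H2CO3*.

α₀ = 1 / (1 + K1/[H⁺] + K1K2/[H⁺]²) = 1 / (1 + 10^+1.89 + 10^+0.81)
   = 1 / (1 + 77.625 + 6.4565) = 1/85.081 = 0.01175

α₀ = 0.0118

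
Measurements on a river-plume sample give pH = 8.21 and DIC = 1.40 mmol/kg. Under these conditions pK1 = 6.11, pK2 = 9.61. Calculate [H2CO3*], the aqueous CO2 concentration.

[CO2*] = 10.6 μmol/kg

α₀ = 1 / (1 + K1/[H⁺] + K1K2/[H⁺]²) = 1 / (1 + 10^+2.10 + 10^+0.70)
   = 1 / (1 + 125.89 + 5.0119) = 1/131.90 = 0.007581
[CO2*] = α₀ × DIC = 0.007581 × 1.40 = 0.0106 mmol/kg = 10.6 μmol/kg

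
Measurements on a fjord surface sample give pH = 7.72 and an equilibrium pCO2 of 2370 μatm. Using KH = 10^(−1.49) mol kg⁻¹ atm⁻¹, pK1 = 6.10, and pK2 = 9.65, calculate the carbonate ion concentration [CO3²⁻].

[CO2*] = KH · pCO2 = 10^(−1.49) × 2370×10^-6 = 7.669×10^-5 mol/kg
α₀ = 1/(1 + K1/[H⁺] + K1K2/[H⁺]²) = 1/(1 + 10^+1.62 + 10^-0.31) = 0.02316
DIC = [CO2*]/α₀ = 7.669×10^-5 / 0.02316 = 3.311 mmol/kg
[CO3²⁻] = α₂·DIC; α₂ = 0.01134, so [CO3²⁻] = 0.01134 × 3.311 = 0.0376 mmol/kg

[CO3²⁻] = 0.0376 mmol/kg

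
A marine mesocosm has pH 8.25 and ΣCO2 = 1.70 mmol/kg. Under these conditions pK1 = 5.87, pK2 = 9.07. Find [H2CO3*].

[CO2*] = 6.13 μmol/kg

α₀ = 1 / (1 + K1/[H⁺] + K1K2/[H⁺]²) = 1 / (1 + 10^+2.38 + 10^+1.56)
   = 1 / (1 + 239.88 + 36.308) = 1/277.19 = 0.003608
[CO2*] = α₀ × DIC = 0.003608 × 1.70 = 0.00613 mmol/kg = 6.13 μmol/kg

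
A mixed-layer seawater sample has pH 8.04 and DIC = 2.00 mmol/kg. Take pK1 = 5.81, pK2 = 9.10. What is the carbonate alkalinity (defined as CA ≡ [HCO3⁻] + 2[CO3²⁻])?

CA = 2.15 mmol/kg

CA = [HCO3⁻] + 2[CO3²⁻] = (α₁ + 2α₂)·DIC
At pH 8.04: [H⁺]/K1 = 10^-2.23 = 0.0058884, K2/[H⁺] = 10^-1.06 = 0.087096
α₁ = 1/(1 + 0.0058884 + 0.087096) = 1/1.0930 = 0.9149; α₂ = α₁·K2/[H⁺] = 0.07969
α₁ + 2α₂ = 1.0743
CA = 1.0743 × 2.00 = 2.15 mmol/kg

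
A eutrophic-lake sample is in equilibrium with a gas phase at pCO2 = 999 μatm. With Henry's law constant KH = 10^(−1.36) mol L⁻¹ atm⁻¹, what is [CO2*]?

[CO2*] = 43.6 μmol/L

KH = 10^(−1.36) = 4.365×10^-2 mol L⁻¹ atm⁻¹
[CO2*] = KH · pCO2 = 4.365×10^-2 × 999×10^-6 atm = 4.36×10^-5 mol/L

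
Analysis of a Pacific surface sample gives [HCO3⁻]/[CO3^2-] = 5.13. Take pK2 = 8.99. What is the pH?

pH = 8.28

From K2 = [H⁺][CO3^2-]/[HCO3⁻]:  pH = pK2 − log₁₀([HCO3⁻]/[CO3^2-])
log₁₀(5.13) = +0.710
pH = 8.99 − (+0.710) = 8.28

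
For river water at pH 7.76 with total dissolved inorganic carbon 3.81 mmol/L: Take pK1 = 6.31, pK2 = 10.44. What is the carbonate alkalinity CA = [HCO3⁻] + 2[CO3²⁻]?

CA = [HCO3⁻] + 2[CO3²⁻] = (α₁ + 2α₂)·DIC
At pH 7.76: [H⁺]/K1 = 10^-1.45 = 0.035481, K2/[H⁺] = 10^-2.68 = 0.0020893
α₁ = 1/(1 + 0.035481 + 0.0020893) = 1/1.0376 = 0.9638; α₂ = α₁·K2/[H⁺] = 0.002014
α₁ + 2α₂ = 0.9678
CA = 0.9678 × 3.81 = 3.69 mmol/L

CA = 3.69 mmol/L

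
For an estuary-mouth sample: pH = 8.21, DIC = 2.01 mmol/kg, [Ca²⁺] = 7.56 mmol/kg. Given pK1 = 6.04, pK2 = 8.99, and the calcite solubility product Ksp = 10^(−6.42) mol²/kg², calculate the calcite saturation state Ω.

α₂ = 1 / (1 + [H⁺]/K2 + [H⁺]²/(K1K2)) = 1 / (1 + 10^+0.78 + 10^-1.39)
   = 1 / (1 + 6.0256 + 0.040738) = 1/7.0663 = 0.1415
[CO3²⁻] = α₂ × DIC = 0.1415 × 2.01 = 0.2844 mmol/kg
Ksp = 10^(−6.42) = 3.802×10^-7
Ω = [Ca²⁺][CO3²⁻]/Ksp = (7.56×10^-3)(2.844×10^-4) / 3.802×10^-7 = 5.66

Ω = 5.66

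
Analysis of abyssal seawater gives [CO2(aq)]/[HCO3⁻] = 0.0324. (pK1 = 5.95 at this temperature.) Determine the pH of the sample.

pH = 7.44

From K1 = [H⁺][HCO3⁻]/[CO2(aq)]:  pH = pK1 − log₁₀([CO2(aq)]/[HCO3⁻])
log₁₀(0.0324) = -1.489
pH = 5.95 − (-1.489) = 7.44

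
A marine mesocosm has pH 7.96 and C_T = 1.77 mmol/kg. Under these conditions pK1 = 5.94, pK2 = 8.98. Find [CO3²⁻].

α₂ = 1 / (1 + [H⁺]/K2 + [H⁺]²/(K1K2)) = 1 / (1 + 10^+1.02 + 10^-1.00)
   = 1 / (1 + 10.471 + 0.10000) = 1/11.571 = 0.08642
[CO3²⁻] = α₂ × DIC = 0.08642 × 1.77 = 0.153 mmol/kg

[CO3²⁻] = 0.153 mmol/kg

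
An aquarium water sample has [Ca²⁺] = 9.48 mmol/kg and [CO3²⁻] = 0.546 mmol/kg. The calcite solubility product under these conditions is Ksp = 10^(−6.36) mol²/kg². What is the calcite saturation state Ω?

Ω = 11.9

Ksp = 10^(−6.36) = 4.365×10^-7
Ω = [Ca²⁺][CO3²⁻]/Ksp = (9.48×10^-3)(0.546×10^-3) / 4.365×10^-7 = 11.9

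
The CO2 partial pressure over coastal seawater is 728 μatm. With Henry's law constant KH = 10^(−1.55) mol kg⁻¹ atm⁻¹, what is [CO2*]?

KH = 10^(−1.55) = 2.818×10^-2 mol kg⁻¹ atm⁻¹
[CO2*] = KH · pCO2 = 2.818×10^-2 × 728×10^-6 atm = 2.05×10^-5 mol/kg

[CO2*] = 20.5 μmol/kg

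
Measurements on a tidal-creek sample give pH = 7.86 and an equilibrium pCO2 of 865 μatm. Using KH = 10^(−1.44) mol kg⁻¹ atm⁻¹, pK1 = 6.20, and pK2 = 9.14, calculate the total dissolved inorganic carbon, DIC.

DIC = 1.54 mmol/kg

[CO2*] = KH · pCO2 = 10^(−1.44) × 865×10^-6 = 3.141×10^-5 mol/kg
α₀ = 1/(1 + K1/[H⁺] + K1K2/[H⁺]²) = 1/(1 + 10^+1.66 + 10^+0.38) = 0.02036
DIC = [CO2*]/α₀ = 3.141×10^-5 / 0.02036 = 1.54 mmol/kg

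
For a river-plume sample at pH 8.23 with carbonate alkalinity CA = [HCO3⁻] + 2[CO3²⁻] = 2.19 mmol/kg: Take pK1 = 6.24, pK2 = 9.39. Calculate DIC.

DIC = 2.08 mmol/kg

CA = [HCO3⁻] + 2[CO3²⁻] = (α₁ + 2α₂)·DIC
At pH 8.23: [H⁺]/K1 = 10^-1.99 = 0.010233, K2/[H⁺] = 10^-1.16 = 0.069183
α₁ = 1/(1 + 0.010233 + 0.069183) = 1/1.0794 = 0.9264; α₂ = α₁·K2/[H⁺] = 0.06409
α₁ + 2α₂ = 1.0546
DIC = CA / (α₁ + 2α₂) = 2.19 / 1.0546 = 2.08 mmol/kg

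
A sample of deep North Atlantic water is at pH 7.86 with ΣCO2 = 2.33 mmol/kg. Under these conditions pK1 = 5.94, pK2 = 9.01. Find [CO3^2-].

α₂ = 1 / (1 + [H⁺]/K2 + [H⁺]²/(K1K2)) = 1 / (1 + 10^+1.15 + 10^-0.77)
   = 1 / (1 + 14.125 + 0.16982) = 1/15.295 = 0.06538
[CO3²⁻] = α₂ × DIC = 0.06538 × 2.33 = 0.152 mmol/kg

[CO3²⁻] = 0.152 mmol/kg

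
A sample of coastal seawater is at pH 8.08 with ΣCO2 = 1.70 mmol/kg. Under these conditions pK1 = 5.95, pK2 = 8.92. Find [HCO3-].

[HCO3⁻] = 1.48 mmol/kg

α₁ = 1 / (1 + [H⁺]/K1 + K2/[H⁺]) = 1 / (1 + 10^-2.13 + 10^-0.84)
   = 1 / (1 + 0.0074131 + 0.14454) = 1/1.1520 = 0.8681
[HCO3⁻] = α₁ × DIC = 0.8681 × 1.70 = 1.48 mmol/kg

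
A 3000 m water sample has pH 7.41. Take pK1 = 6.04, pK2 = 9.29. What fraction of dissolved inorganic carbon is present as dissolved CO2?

α₀ = 0.0404

α₀ = 1 / (1 + K1/[H⁺] + K1K2/[H⁺]²) = 1 / (1 + 10^+1.37 + 10^-0.51)
   = 1 / (1 + 23.442 + 0.30903) = 1/24.751 = 0.04040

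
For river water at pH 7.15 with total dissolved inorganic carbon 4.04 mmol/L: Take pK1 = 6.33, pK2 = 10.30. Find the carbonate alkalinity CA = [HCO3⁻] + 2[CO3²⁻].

CA = 3.51 mmol/L

CA = [HCO3⁻] + 2[CO3²⁻] = (α₁ + 2α₂)·DIC
At pH 7.15: [H⁺]/K1 = 10^-0.82 = 0.15136, K2/[H⁺] = 10^-3.15 = 0.00070795
α₁ = 1/(1 + 0.15136 + 0.00070795) = 1/1.1521 = 0.8680; α₂ = α₁·K2/[H⁺] = 0.0006145
α₁ + 2α₂ = 0.8692
CA = 0.8692 × 4.04 = 3.51 mmol/L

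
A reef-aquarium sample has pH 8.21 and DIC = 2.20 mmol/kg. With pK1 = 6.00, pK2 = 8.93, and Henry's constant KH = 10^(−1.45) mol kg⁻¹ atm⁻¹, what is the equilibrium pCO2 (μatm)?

α₀ = 1 / (1 + K1/[H⁺] + K1K2/[H⁺]²) = 1 / (1 + 10^+2.21 + 10^+1.49)
   = 1 / (1 + 162.18 + 30.903) = 1/194.08 = 0.005152
[CO2*] = α₀ × DIC = 0.005152 × 2.20 = 0.01134 mmol/kg = 11.34 μmol/kg
pCO2 = [CO2*]/KH = 1.134×10^-5 / 3.548×10^-2 = 319 μatm

pCO2 = 319 μatm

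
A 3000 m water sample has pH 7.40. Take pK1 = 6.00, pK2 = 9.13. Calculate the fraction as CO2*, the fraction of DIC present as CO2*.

α₀ = 1 / (1 + K1/[H⁺] + K1K2/[H⁺]²) = 1 / (1 + 10^+1.40 + 10^-0.33)
   = 1 / (1 + 25.119 + 0.46774) = 1/26.587 = 0.03761

α₀ = 0.0376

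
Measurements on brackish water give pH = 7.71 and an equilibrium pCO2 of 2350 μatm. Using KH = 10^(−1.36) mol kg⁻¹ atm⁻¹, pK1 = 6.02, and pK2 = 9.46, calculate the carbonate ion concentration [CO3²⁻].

[CO3²⁻] = 0.0893 mmol/kg

[CO2*] = KH · pCO2 = 10^(−1.36) × 2350×10^-6 = 1.026×10^-4 mol/kg
α₀ = 1/(1 + K1/[H⁺] + K1K2/[H⁺]²) = 1/(1 + 10^+1.69 + 10^-0.06) = 0.01967
DIC = [CO2*]/α₀ = 1.026×10^-4 / 0.01967 = 5.216 mmol/kg
[CO3²⁻] = α₂·DIC; α₂ = 0.01713, so [CO3²⁻] = 0.01713 × 5.216 = 0.0893 mmol/kg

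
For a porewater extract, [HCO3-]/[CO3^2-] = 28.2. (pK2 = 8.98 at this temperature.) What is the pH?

From K2 = [H⁺][CO3^2-]/[HCO3-]:  pH = pK2 − log₁₀([HCO3-]/[CO3^2-])
log₁₀(28.2) = +1.450
pH = 8.98 − (+1.450) = 7.53

pH = 7.53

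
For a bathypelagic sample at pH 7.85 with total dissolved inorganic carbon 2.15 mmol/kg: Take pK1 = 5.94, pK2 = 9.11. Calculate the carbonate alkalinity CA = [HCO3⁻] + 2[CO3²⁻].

CA = [HCO3⁻] + 2[CO3²⁻] = (α₁ + 2α₂)·DIC
At pH 7.85: [H⁺]/K1 = 10^-1.91 = 0.012303, K2/[H⁺] = 10^-1.26 = 0.054954
α₁ = 1/(1 + 0.012303 + 0.054954) = 1/1.0673 = 0.9370; α₂ = α₁·K2/[H⁺] = 0.05149
α₁ + 2α₂ = 1.0400
CA = 1.0400 × 2.15 = 2.24 mmol/kg

CA = 2.24 mmol/kg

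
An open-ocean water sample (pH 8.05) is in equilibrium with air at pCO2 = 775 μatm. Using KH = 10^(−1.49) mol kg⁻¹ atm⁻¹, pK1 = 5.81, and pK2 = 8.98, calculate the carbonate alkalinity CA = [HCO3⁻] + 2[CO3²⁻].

CA = 5.38 mmol/kg

[CO2*] = KH · pCO2 = 10^(−1.49) × 775×10^-6 = 2.508×10^-5 mol/kg
α₀ = 1/(1 + K1/[H⁺] + K1K2/[H⁺]²) = 1/(1 + 10^+2.24 + 10^+1.31) = 0.005123
DIC = [CO2*]/α₀ = 2.508×10^-5 / 0.005123 = 4.895 mmol/kg
CA = (α₁ + 2α₂)·DIC = (0.8903 + 2×0.1046) × 4.895 = 5.38 mmol/kg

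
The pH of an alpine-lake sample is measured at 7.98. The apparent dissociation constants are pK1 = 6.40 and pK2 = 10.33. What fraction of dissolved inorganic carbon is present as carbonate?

α₂ = 0.00433

α₂ = 1 / (1 + [H⁺]/K2 + [H⁺]²/(K1K2)) = 1 / (1 + 10^+2.35 + 10^+0.77)
   = 1 / (1 + 223.87 + 5.8884) = 1/230.76 = 0.004333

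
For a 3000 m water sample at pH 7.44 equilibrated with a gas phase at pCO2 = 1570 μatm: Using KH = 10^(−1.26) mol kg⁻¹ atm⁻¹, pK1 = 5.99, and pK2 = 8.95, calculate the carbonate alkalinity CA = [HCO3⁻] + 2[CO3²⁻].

CA = 2.58 mmol/kg

[CO2*] = KH · pCO2 = 10^(−1.26) × 1570×10^-6 = 8.628×10^-5 mol/kg
α₀ = 1/(1 + K1/[H⁺] + K1K2/[H⁺]²) = 1/(1 + 10^+1.45 + 10^-0.06) = 0.03327
DIC = [CO2*]/α₀ = 8.628×10^-5 / 0.03327 = 2.593 mmol/kg
CA = (α₁ + 2α₂)·DIC = (0.9377 + 2×0.02898) × 2.593 = 2.58 mmol/kg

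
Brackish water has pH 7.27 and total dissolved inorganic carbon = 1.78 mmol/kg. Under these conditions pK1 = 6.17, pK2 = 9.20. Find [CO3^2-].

[CO3²⁻] = 19.2 μmol/kg

α₂ = 1 / (1 + [H⁺]/K2 + [H⁺]²/(K1K2)) = 1 / (1 + 10^+1.93 + 10^+0.83)
   = 1 / (1 + 85.114 + 6.7608) = 1/92.875 = 0.01077
[CO3²⁻] = α₂ × DIC = 0.01077 × 1.78 = 0.0192 mmol/kg = 19.2 μmol/kg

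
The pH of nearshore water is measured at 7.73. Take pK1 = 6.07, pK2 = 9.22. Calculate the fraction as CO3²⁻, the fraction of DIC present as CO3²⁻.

α₂ = 0.0307

α₂ = 1 / (1 + [H⁺]/K2 + [H⁺]²/(K1K2)) = 1 / (1 + 10^+1.49 + 10^-0.17)
   = 1 / (1 + 30.903 + 0.67608) = 1/32.579 = 0.03069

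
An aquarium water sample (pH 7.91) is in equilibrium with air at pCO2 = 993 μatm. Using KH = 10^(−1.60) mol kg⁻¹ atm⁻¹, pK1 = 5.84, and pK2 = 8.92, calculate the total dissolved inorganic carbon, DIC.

[CO2*] = KH · pCO2 = 10^(−1.60) × 993×10^-6 = 2.494×10^-5 mol/kg
α₀ = 1/(1 + K1/[H⁺] + K1K2/[H⁺]²) = 1/(1 + 10^+2.07 + 10^+1.06) = 0.007694
DIC = [CO2*]/α₀ = 2.494×10^-5 / 0.007694 = 3.24 mmol/kg

DIC = 3.24 mmol/kg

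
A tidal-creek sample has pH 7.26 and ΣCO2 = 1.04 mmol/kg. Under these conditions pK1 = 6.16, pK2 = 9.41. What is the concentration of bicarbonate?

[HCO3⁻] = 0.957 mmol/kg

α₁ = 1 / (1 + [H⁺]/K1 + K2/[H⁺]) = 1 / (1 + 10^-1.10 + 10^-2.15)
   = 1 / (1 + 0.079433 + 0.0070795) = 1/1.0865 = 0.9204
[HCO3⁻] = α₁ × DIC = 0.9204 × 1.04 = 0.957 mmol/kg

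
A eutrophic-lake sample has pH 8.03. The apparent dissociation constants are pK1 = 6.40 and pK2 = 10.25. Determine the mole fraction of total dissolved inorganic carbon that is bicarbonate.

α₁ = 1 / (1 + [H⁺]/K1 + K2/[H⁺]) = 1 / (1 + 10^-1.63 + 10^-2.22)
   = 1 / (1 + 0.023442 + 0.0060256) = 1/1.0295 = 0.9714

α₁ = 0.971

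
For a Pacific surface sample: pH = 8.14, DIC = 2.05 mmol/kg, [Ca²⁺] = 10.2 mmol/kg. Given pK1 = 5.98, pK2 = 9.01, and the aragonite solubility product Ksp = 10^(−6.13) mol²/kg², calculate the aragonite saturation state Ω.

Ω = 3.33

α₂ = 1 / (1 + [H⁺]/K2 + [H⁺]²/(K1K2)) = 1 / (1 + 10^+0.87 + 10^-1.29)
   = 1 / (1 + 7.4131 + 0.051286) = 1/8.4644 = 0.1181
[CO3²⁻] = α₂ × DIC = 0.1181 × 2.05 = 0.2422 mmol/kg
Ksp = 10^(−6.13) = 7.413×10^-7
Ω = [Ca²⁺][CO3²⁻]/Ksp = (10.2×10^-3)(2.422×10^-4) / 7.413×10^-7 = 3.33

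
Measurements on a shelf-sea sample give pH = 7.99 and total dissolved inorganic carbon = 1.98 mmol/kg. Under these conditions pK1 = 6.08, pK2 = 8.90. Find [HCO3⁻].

α₁ = 1 / (1 + [H⁺]/K1 + K2/[H⁺]) = 1 / (1 + 10^-1.91 + 10^-0.91)
   = 1 / (1 + 0.012303 + 0.12303) = 1/1.1353 = 0.8808
[HCO3⁻] = α₁ × DIC = 0.8808 × 1.98 = 1.74 mmol/kg

[HCO3⁻] = 1.74 mmol/kg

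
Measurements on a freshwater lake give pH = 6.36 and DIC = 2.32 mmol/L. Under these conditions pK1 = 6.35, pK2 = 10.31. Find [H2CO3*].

[CO2*] = 1.15 mmol/L

α₀ = 1 / (1 + K1/[H⁺] + K1K2/[H⁺]²) = 1 / (1 + 10^+0.01 + 10^-3.94)
   = 1 / (1 + 1.0233 + 0.00011482) = 1/2.0234 = 0.4942
[CO2*] = α₀ × DIC = 0.4942 × 2.32 = 1.15 mmol/L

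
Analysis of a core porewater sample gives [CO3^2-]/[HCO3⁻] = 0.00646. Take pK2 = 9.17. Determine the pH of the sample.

From K2 = [H⁺][CO3^2-]/[HCO3⁻]:  pH = pK2 + log₁₀([CO3^2-]/[HCO3⁻])
log₁₀(0.00646) = -2.190
pH = 9.17 + (-2.190) = 6.98

pH = 6.98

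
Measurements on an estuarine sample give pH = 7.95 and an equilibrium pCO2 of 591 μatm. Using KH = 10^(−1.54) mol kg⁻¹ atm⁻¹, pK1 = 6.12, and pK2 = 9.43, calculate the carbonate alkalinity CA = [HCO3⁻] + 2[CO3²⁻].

[CO2*] = KH · pCO2 = 10^(−1.54) × 591×10^-6 = 1.704×10^-5 mol/kg
α₀ = 1/(1 + K1/[H⁺] + K1K2/[H⁺]²) = 1/(1 + 10^+1.83 + 10^+0.35) = 0.01411
DIC = [CO2*]/α₀ = 1.704×10^-5 / 0.01411 = 1.208 mmol/kg
CA = (α₁ + 2α₂)·DIC = (0.9543 + 2×0.03160) × 1.208 = 1.23 mmol/kg

CA = 1.23 mmol/kg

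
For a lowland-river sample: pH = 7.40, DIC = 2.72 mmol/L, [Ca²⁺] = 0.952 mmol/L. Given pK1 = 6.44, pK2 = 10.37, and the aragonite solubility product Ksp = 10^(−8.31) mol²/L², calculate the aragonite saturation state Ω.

Ω = 0.510

α₂ = 1 / (1 + [H⁺]/K2 + [H⁺]²/(K1K2)) = 1 / (1 + 10^+2.97 + 10^+2.01)
   = 1 / (1 + 933.25 + 102.33) = 1/1036.6 = 0.0009647
[CO3²⁻] = α₂ × DIC = 0.0009647 × 2.72 = 0.002624 mmol/L = 2.624 μmol/L
Ksp = 10^(−8.31) = 4.898×10^-9
Ω = [Ca²⁺][CO3²⁻]/Ksp = (0.952×10^-3)(2.624×10^-6) / 4.898×10^-9 = 0.510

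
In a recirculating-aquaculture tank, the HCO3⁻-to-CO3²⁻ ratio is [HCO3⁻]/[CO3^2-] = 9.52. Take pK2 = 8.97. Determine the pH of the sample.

From K2 = [H⁺][CO3^2-]/[HCO3⁻]:  pH = pK2 − log₁₀([HCO3⁻]/[CO3^2-])
log₁₀(9.52) = +0.979
pH = 8.97 − (+0.979) = 7.99

pH = 7.99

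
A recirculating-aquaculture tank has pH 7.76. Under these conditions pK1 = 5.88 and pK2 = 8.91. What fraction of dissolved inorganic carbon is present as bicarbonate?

α₁ = 0.923

α₁ = 1 / (1 + [H⁺]/K1 + K2/[H⁺]) = 1 / (1 + 10^-1.88 + 10^-1.15)
   = 1 / (1 + 0.013183 + 0.070795) = 1/1.0840 = 0.9225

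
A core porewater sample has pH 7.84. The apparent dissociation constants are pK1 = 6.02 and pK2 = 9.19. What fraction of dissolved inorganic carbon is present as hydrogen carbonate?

α₁ = 1 / (1 + [H⁺]/K1 + K2/[H⁺]) = 1 / (1 + 10^-1.82 + 10^-1.35)
   = 1 / (1 + 0.015136 + 0.044668) = 1/1.0598 = 0.9436

α₁ = 0.944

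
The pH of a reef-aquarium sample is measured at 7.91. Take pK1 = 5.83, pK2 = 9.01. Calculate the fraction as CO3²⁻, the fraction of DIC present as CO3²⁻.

α₂ = 1 / (1 + [H⁺]/K2 + [H⁺]²/(K1K2)) = 1 / (1 + 10^+1.10 + 10^-0.98)
   = 1 / (1 + 12.589 + 0.10471) = 1/13.694 = 0.07302

α₂ = 0.0730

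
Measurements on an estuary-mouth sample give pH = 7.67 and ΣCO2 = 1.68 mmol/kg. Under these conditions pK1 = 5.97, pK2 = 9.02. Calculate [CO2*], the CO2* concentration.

[CO2*] = 0.0315 mmol/kg

α₀ = 1 / (1 + K1/[H⁺] + K1K2/[H⁺]²) = 1 / (1 + 10^+1.70 + 10^+0.35)
   = 1 / (1 + 50.119 + 2.2387) = 1/53.357 = 0.01874
[CO2*] = α₀ × DIC = 0.01874 × 1.68 = 0.0315 mmol/kg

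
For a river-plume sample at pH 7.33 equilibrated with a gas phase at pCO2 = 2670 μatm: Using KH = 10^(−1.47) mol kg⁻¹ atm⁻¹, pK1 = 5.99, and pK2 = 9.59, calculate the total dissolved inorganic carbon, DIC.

[CO2*] = KH · pCO2 = 10^(−1.47) × 2670×10^-6 = 9.047×10^-5 mol/kg
α₀ = 1/(1 + K1/[H⁺] + K1K2/[H⁺]²) = 1/(1 + 10^+1.34 + 10^-0.92) = 0.04348
DIC = [CO2*]/α₀ = 9.047×10^-5 / 0.04348 = 2.08 mmol/kg

DIC = 2.08 mmol/kg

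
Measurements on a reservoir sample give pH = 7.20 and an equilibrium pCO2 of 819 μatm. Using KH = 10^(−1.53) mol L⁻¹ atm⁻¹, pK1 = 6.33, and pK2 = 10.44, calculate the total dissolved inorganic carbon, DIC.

[CO2*] = KH · pCO2 = 10^(−1.53) × 819×10^-6 = 2.417×10^-5 mol/L
α₀ = 1/(1 + K1/[H⁺] + K1K2/[H⁺]²) = 1/(1 + 10^+0.87 + 10^-2.37) = 0.1188
DIC = [CO2*]/α₀ = 2.417×10^-5 / 0.1188 = 0.203 mmol/L

DIC = 0.203 mmol/L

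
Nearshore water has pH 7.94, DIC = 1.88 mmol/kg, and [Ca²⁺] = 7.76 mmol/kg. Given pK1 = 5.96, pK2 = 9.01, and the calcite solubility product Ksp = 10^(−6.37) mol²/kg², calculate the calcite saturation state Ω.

Ω = 2.66

α₂ = 1 / (1 + [H⁺]/K2 + [H⁺]²/(K1K2)) = 1 / (1 + 10^+1.07 + 10^-0.91)
   = 1 / (1 + 11.749 + 0.12303) = 1/12.872 = 0.07769
[CO3²⁻] = α₂ × DIC = 0.07769 × 1.88 = 0.1461 mmol/kg
Ksp = 10^(−6.37) = 4.266×10^-7
Ω = [Ca²⁺][CO3²⁻]/Ksp = (7.76×10^-3)(1.461×10^-4) / 4.266×10^-7 = 2.66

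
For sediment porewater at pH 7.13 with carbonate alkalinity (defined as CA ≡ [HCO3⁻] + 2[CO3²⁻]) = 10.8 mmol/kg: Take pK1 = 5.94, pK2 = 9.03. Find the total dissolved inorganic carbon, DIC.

DIC = 11.3 mmol/kg

CA = [HCO3⁻] + 2[CO3²⁻] = (α₁ + 2α₂)·DIC
At pH 7.13: [H⁺]/K1 = 10^-1.19 = 0.064565, K2/[H⁺] = 10^-1.90 = 0.012589
α₁ = 1/(1 + 0.064565 + 0.012589) = 1/1.0772 = 0.9284; α₂ = α₁·K2/[H⁺] = 0.01169
α₁ + 2α₂ = 0.9517
DIC = CA / (α₁ + 2α₂) = 10.8 / 0.9517 = 11.3 mmol/kg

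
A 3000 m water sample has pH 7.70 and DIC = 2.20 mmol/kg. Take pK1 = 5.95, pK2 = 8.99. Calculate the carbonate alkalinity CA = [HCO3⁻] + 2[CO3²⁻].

CA = [HCO3⁻] + 2[CO3²⁻] = (α₁ + 2α₂)·DIC
At pH 7.70: [H⁺]/K1 = 10^-1.75 = 0.017783, K2/[H⁺] = 10^-1.29 = 0.051286
α₁ = 1/(1 + 0.017783 + 0.051286) = 1/1.0691 = 0.9354; α₂ = α₁·K2/[H⁺] = 0.04797
α₁ + 2α₂ = 1.0313
CA = 1.0313 × 2.20 = 2.27 mmol/kg

CA = 2.27 mmol/kg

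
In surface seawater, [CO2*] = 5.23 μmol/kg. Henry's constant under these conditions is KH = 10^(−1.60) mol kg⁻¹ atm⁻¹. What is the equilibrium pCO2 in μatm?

KH = 10^(−1.60) = 2.512×10^-2 mol kg⁻¹ atm⁻¹
pCO2 = [CO2*]/KH = 5.23×10^-6 / 2.512×10^-2 = 2.08×10^-4 atm = 208 μatm

pCO2 = 208 μatm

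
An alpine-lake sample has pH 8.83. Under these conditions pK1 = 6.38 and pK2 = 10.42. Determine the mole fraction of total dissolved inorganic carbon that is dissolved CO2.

α₀ = 0.00345

α₀ = 1 / (1 + K1/[H⁺] + K1K2/[H⁺]²) = 1 / (1 + 10^+2.45 + 10^+0.86)
   = 1 / (1 + 281.84 + 7.2444) = 1/290.08 = 0.003447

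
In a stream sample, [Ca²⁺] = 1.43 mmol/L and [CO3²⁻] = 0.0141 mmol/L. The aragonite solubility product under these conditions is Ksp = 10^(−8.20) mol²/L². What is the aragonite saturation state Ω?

Ω = 3.20

Ksp = 10^(−8.20) = 6.310×10^-9
Ω = [Ca²⁺][CO3²⁻]/Ksp = (1.43×10^-3)(0.0141×10^-3) / 6.310×10^-9 = 3.20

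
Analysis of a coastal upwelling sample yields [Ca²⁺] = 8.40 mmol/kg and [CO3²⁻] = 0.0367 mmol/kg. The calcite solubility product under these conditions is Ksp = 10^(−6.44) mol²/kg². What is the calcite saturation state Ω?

Ksp = 10^(−6.44) = 3.631×10^-7
Ω = [Ca²⁺][CO3²⁻]/Ksp = (8.40×10^-3)(0.0367×10^-3) / 3.631×10^-7 = 0.849

Ω = 0.849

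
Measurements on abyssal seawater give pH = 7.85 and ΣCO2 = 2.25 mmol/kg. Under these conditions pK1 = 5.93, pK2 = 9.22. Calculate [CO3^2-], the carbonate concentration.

[CO3²⁻] = 0.0910 mmol/kg

α₂ = 1 / (1 + [H⁺]/K2 + [H⁺]²/(K1K2)) = 1 / (1 + 10^+1.37 + 10^-0.55)
   = 1 / (1 + 23.442 + 0.28184) = 1/24.724 = 0.04045
[CO3²⁻] = α₂ × DIC = 0.04045 × 2.25 = 0.0910 mmol/kg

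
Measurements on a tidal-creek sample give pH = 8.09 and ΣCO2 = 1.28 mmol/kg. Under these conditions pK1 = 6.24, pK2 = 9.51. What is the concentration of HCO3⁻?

[HCO3⁻] = 1.22 mmol/kg

α₁ = 1 / (1 + [H⁺]/K1 + K2/[H⁺]) = 1 / (1 + 10^-1.85 + 10^-1.42)
   = 1 / (1 + 0.014125 + 0.038019) = 1/1.0521 = 0.9504
[HCO3⁻] = α₁ × DIC = 0.9504 × 1.28 = 1.22 mmol/kg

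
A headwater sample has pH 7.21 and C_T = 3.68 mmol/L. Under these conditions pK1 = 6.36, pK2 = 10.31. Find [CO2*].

[CO2*] = 0.455 mmol/L

α₀ = 1 / (1 + K1/[H⁺] + K1K2/[H⁺]²) = 1 / (1 + 10^+0.85 + 10^-2.25)
   = 1 / (1 + 7.0795 + 0.0056234) = 1/8.0851 = 0.1237
[CO2*] = α₀ × DIC = 0.1237 × 3.68 = 0.455 mmol/L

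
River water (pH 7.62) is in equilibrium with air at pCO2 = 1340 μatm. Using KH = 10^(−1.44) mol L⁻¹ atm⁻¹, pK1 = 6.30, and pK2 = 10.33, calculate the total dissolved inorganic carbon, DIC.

DIC = 1.07 mmol/L

[CO2*] = KH · pCO2 = 10^(−1.44) × 1340×10^-6 = 4.865×10^-5 mol/L
α₀ = 1/(1 + K1/[H⁺] + K1K2/[H⁺]²) = 1/(1 + 10^+1.32 + 10^-1.39) = 0.04559
DIC = [CO2*]/α₀ = 4.865×10^-5 / 0.04559 = 1.07 mmol/L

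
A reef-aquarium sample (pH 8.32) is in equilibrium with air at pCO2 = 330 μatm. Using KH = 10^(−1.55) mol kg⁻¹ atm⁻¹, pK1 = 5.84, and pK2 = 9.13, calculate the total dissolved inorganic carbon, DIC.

[CO2*] = KH · pCO2 = 10^(−1.55) × 330×10^-6 = 9.301×10^-6 mol/kg
α₀ = 1/(1 + K1/[H⁺] + K1K2/[H⁺]²) = 1/(1 + 10^+2.48 + 10^+1.67) = 0.002859
DIC = [CO2*]/α₀ = 9.301×10^-6 / 0.002859 = 3.25 mmol/kg

DIC = 3.25 mmol/kg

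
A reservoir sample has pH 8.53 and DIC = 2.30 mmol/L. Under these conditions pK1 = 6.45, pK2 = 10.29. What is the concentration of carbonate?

[CO3²⁻] = 0.0390 mmol/L

α₂ = 1 / (1 + [H⁺]/K2 + [H⁺]²/(K1K2)) = 1 / (1 + 10^+1.76 + 10^-0.32)
   = 1 / (1 + 57.544 + 0.47863) = 1/59.023 = 0.01694
[CO3²⁻] = α₂ × DIC = 0.01694 × 2.30 = 0.0390 mmol/L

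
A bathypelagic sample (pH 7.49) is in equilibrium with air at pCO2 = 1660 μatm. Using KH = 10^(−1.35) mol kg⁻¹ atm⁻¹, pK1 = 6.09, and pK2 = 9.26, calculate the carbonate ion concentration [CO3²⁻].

[CO3²⁻] = 0.0316 mmol/kg

[CO2*] = KH · pCO2 = 10^(−1.35) × 1660×10^-6 = 7.415×10^-5 mol/kg
α₀ = 1/(1 + K1/[H⁺] + K1K2/[H⁺]²) = 1/(1 + 10^+1.40 + 10^-0.37) = 0.03767
DIC = [CO2*]/α₀ = 7.415×10^-5 / 0.03767 = 1.968 mmol/kg
[CO3²⁻] = α₂·DIC; α₂ = 0.01607, so [CO3²⁻] = 0.01607 × 1.968 = 0.0316 mmol/kg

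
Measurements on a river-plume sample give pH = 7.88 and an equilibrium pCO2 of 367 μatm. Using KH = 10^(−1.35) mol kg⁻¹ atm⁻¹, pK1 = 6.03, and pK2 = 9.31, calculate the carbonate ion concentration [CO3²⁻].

[CO2*] = KH · pCO2 = 10^(−1.35) × 367×10^-6 = 1.639×10^-5 mol/kg
α₀ = 1/(1 + K1/[H⁺] + K1K2/[H⁺]²) = 1/(1 + 10^+1.85 + 10^+0.42) = 0.01344
DIC = [CO2*]/α₀ = 1.639×10^-5 / 0.01344 = 1.220 mmol/kg
[CO3²⁻] = α₂·DIC; α₂ = 0.03534, so [CO3²⁻] = 0.03534 × 1.220 = 0.0431 mmol/kg

[CO3²⁻] = 0.0431 mmol/kg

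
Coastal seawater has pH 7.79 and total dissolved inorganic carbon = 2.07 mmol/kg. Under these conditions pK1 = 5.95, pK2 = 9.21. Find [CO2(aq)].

[CO2*] = 0.0284 mmol/kg

α₀ = 1 / (1 + K1/[H⁺] + K1K2/[H⁺]²) = 1 / (1 + 10^+1.84 + 10^+0.42)
   = 1 / (1 + 69.183 + 2.6303) = 1/72.813 = 0.01373
[CO2*] = α₀ × DIC = 0.01373 × 2.07 = 0.0284 mmol/kg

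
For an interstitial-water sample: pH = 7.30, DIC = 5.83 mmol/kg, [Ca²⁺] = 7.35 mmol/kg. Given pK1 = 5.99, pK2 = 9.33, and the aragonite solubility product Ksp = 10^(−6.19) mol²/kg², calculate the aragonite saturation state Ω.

Ω = 0.585

α₂ = 1 / (1 + [H⁺]/K2 + [H⁺]²/(K1K2)) = 1 / (1 + 10^+2.03 + 10^+0.72)
   = 1 / (1 + 107.15 + 5.2481) = 1/113.40 = 0.008818
[CO3²⁻] = α₂ × DIC = 0.008818 × 5.83 = 0.05141 mmol/kg
Ksp = 10^(−6.19) = 6.457×10^-7
Ω = [Ca²⁺][CO3²⁻]/Ksp = (7.35×10^-3)(5.141×10^-5) / 6.457×10^-7 = 0.585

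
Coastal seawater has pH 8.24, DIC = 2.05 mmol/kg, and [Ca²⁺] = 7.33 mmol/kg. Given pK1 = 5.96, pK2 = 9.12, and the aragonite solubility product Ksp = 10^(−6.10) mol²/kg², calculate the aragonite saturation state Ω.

α₂ = 1 / (1 + [H⁺]/K2 + [H⁺]²/(K1K2)) = 1 / (1 + 10^+0.88 + 10^-1.40)
   = 1 / (1 + 7.5858 + 0.039811) = 1/8.6256 = 0.1159
[CO3²⁻] = α₂ × DIC = 0.1159 × 2.05 = 0.2377 mmol/kg
Ksp = 10^(−6.10) = 7.943×10^-7
Ω = [Ca²⁺][CO3²⁻]/Ksp = (7.33×10^-3)(2.377×10^-4) / 7.943×10^-7 = 2.19

Ω = 2.19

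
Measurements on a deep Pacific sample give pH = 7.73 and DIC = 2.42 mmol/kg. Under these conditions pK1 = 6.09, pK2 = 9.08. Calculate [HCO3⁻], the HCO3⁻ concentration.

α₁ = 1 / (1 + [H⁺]/K1 + K2/[H⁺]) = 1 / (1 + 10^-1.64 + 10^-1.35)
   = 1 / (1 + 0.022909 + 0.044668) = 1/1.0676 = 0.9367
[HCO3⁻] = α₁ × DIC = 0.9367 × 2.42 = 2.27 mmol/kg

[HCO3⁻] = 2.27 mmol/kg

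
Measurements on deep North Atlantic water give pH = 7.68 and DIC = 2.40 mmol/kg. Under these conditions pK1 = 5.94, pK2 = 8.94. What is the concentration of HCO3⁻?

α₁ = 1 / (1 + [H⁺]/K1 + K2/[H⁺]) = 1 / (1 + 10^-1.74 + 10^-1.26)
   = 1 / (1 + 0.018197 + 0.054954) = 1/1.0732 = 0.9318
[HCO3⁻] = α₁ × DIC = 0.9318 × 2.40 = 2.24 mmol/kg

[HCO3⁻] = 2.24 mmol/kg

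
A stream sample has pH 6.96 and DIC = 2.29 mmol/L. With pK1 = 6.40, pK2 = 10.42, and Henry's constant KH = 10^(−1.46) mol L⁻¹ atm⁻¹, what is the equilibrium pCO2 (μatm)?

α₀ = 1 / (1 + K1/[H⁺] + K1K2/[H⁺]²) = 1 / (1 + 10^+0.56 + 10^-2.90)
   = 1 / (1 + 3.6308 + 0.0012589) = 1/4.6320 = 0.2159
[CO2*] = α₀ × DIC = 0.2159 × 2.29 = 0.4944 mmol/L
pCO2 = [CO2*]/KH = 4.944×10^-4 / 3.467×10^-2 = 1.43×10^4 μatm

pCO2 = 1.43×10^4 μatm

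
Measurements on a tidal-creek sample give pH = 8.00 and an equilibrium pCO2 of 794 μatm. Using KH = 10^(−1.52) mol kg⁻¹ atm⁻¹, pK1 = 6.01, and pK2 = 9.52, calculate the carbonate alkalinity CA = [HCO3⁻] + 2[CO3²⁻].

CA = 2.48 mmol/kg

[CO2*] = KH · pCO2 = 10^(−1.52) × 794×10^-6 = 2.398×10^-5 mol/kg
α₀ = 1/(1 + K1/[H⁺] + K1K2/[H⁺]²) = 1/(1 + 10^+1.99 + 10^+0.47) = 0.009835
DIC = [CO2*]/α₀ = 2.398×10^-5 / 0.009835 = 2.438 mmol/kg
CA = (α₁ + 2α₂)·DIC = (0.9611 + 2×0.02903) × 2.438 = 2.48 mmol/kg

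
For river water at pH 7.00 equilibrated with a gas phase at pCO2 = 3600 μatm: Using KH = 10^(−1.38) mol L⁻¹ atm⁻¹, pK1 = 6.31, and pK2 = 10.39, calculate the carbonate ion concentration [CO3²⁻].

[CO2*] = KH · pCO2 = 10^(−1.38) × 3600×10^-6 = 1.501×10^-4 mol/L
α₀ = 1/(1 + K1/[H⁺] + K1K2/[H⁺]²) = 1/(1 + 10^+0.69 + 10^-2.70) = 0.1695
DIC = [CO2*]/α₀ = 1.501×10^-4 / 0.1695 = 0.8854 mmol/L
[CO3²⁻] = α₂·DIC; α₂ = 0.0003382, so [CO3²⁻] = 0.0003382 × 0.8854 = 0.000299 mmol/L = 0.299 μmol/L

[CO3²⁻] = 0.299 μmol/L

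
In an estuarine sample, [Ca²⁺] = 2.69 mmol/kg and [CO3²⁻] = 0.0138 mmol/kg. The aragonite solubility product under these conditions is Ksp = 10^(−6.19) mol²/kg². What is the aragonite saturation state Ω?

Ω = 0.0575

Ksp = 10^(−6.19) = 6.457×10^-7
Ω = [Ca²⁺][CO3²⁻]/Ksp = (2.69×10^-3)(0.0138×10^-3) / 6.457×10^-7 = 0.0575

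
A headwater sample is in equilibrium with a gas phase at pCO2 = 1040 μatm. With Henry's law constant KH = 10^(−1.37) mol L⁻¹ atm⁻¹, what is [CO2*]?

[CO2*] = 44.4 μmol/L

KH = 10^(−1.37) = 4.266×10^-2 mol L⁻¹ atm⁻¹
[CO2*] = KH · pCO2 = 4.266×10^-2 × 1040×10^-6 atm = 4.44×10^-5 mol/L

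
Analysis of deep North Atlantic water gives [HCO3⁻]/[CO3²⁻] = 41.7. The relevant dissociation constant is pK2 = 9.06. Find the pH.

pH = 7.44

From K2 = [H⁺][CO3²⁻]/[HCO3⁻]:  pH = pK2 − log₁₀([HCO3⁻]/[CO3²⁻])
log₁₀(41.7) = +1.620
pH = 9.06 − (+1.620) = 7.44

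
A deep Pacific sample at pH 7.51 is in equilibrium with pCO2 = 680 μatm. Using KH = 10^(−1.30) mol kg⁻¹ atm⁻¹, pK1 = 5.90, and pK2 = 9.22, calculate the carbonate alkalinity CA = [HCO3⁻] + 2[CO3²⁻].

CA = 1.44 mmol/kg

[CO2*] = KH · pCO2 = 10^(−1.30) × 680×10^-6 = 3.408×10^-5 mol/kg
α₀ = 1/(1 + K1/[H⁺] + K1K2/[H⁺]²) = 1/(1 + 10^+1.61 + 10^-0.10) = 0.02351
DIC = [CO2*]/α₀ = 3.408×10^-5 / 0.02351 = 1.450 mmol/kg
CA = (α₁ + 2α₂)·DIC = (0.9578 + 2×0.01868) × 1.450 = 1.44 mmol/kg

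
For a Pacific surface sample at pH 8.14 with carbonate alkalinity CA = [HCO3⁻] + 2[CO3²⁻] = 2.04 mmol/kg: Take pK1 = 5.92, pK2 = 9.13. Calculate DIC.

CA = [HCO3⁻] + 2[CO3²⁻] = (α₁ + 2α₂)·DIC
At pH 8.14: [H⁺]/K1 = 10^-2.22 = 0.0060256, K2/[H⁺] = 10^-0.99 = 0.10233
α₁ = 1/(1 + 0.0060256 + 0.10233) = 1/1.1084 = 0.9022; α₂ = α₁·K2/[H⁺] = 0.09233
α₁ + 2α₂ = 1.0869
DIC = CA / (α₁ + 2α₂) = 2.04 / 1.0869 = 1.88 mmol/kg

DIC = 1.88 mmol/kg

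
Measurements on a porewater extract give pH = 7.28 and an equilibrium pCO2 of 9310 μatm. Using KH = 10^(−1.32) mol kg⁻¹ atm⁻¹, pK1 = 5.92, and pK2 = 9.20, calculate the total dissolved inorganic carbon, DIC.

DIC = 10.8 mmol/kg

[CO2*] = KH · pCO2 = 10^(−1.32) × 9310×10^-6 = 4.456×10^-4 mol/kg
α₀ = 1/(1 + K1/[H⁺] + K1K2/[H⁺]²) = 1/(1 + 10^+1.36 + 10^-0.56) = 0.04135
DIC = [CO2*]/α₀ = 4.456×10^-4 / 0.04135 = 10.8 mmol/kg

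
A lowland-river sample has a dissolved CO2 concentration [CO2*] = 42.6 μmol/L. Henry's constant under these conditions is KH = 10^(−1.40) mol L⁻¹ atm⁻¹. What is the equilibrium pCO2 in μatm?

KH = 10^(−1.40) = 3.981×10^-2 mol L⁻¹ atm⁻¹
pCO2 = [CO2*]/KH = 42.6×10^-6 / 3.981×10^-2 = 1.07×10^-3 atm = 1070 μatm

pCO2 = 1070 μatm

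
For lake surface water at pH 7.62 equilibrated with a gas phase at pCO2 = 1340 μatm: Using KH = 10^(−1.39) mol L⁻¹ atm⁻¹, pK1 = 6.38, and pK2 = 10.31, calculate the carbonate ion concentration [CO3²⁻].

[CO2*] = KH · pCO2 = 10^(−1.39) × 1340×10^-6 = 5.459×10^-5 mol/L
α₀ = 1/(1 + K1/[H⁺] + K1K2/[H⁺]²) = 1/(1 + 10^+1.24 + 10^-1.45) = 0.05431
DIC = [CO2*]/α₀ = 5.459×10^-5 / 0.05431 = 1.005 mmol/L
[CO3²⁻] = α₂·DIC; α₂ = 0.001927, so [CO3²⁻] = 0.001927 × 1.005 = 0.00194 mmol/L = 1.94 μmol/L

[CO3²⁻] = 1.94 μmol/L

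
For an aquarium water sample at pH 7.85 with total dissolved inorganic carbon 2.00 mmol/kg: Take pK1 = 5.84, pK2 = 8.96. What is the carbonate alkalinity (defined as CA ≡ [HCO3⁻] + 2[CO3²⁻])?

CA = [HCO3⁻] + 2[CO3²⁻] = (α₁ + 2α₂)·DIC
At pH 7.85: [H⁺]/K1 = 10^-2.01 = 0.0097724, K2/[H⁺] = 10^-1.11 = 0.077625
α₁ = 1/(1 + 0.0097724 + 0.077625) = 1/1.0874 = 0.9196; α₂ = α₁·K2/[H⁺] = 0.07139
α₁ + 2α₂ = 1.0624
CA = 1.0624 × 2.00 = 2.12 mmol/kg

CA = 2.12 mmol/kg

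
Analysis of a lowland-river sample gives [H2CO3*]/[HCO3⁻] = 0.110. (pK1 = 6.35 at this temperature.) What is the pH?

pH = 7.31

From K1 = [H⁺][HCO3⁻]/[H2CO3*]:  pH = pK1 − log₁₀([H2CO3*]/[HCO3⁻])
log₁₀(0.110) = -0.959
pH = 6.35 − (-0.959) = 7.31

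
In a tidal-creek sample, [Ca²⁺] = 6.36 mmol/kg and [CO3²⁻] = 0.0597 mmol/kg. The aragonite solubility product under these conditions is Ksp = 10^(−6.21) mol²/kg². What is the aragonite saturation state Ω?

Ω = 0.616

Ksp = 10^(−6.21) = 6.166×10^-7
Ω = [Ca²⁺][CO3²⁻]/Ksp = (6.36×10^-3)(0.0597×10^-3) / 6.166×10^-7 = 0.616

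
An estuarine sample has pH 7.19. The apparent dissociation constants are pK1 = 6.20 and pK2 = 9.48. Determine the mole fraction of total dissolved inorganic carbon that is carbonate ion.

α₂ = 0.00463

α₂ = 1 / (1 + [H⁺]/K2 + [H⁺]²/(K1K2)) = 1 / (1 + 10^+2.29 + 10^+1.30)
   = 1 / (1 + 194.98 + 19.953) = 1/215.94 = 0.004631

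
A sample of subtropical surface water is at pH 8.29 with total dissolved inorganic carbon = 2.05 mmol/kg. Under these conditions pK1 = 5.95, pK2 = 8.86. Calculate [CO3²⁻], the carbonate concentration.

[CO3²⁻] = 0.433 mmol/kg

α₂ = 1 / (1 + [H⁺]/K2 + [H⁺]²/(K1K2)) = 1 / (1 + 10^+0.57 + 10^-1.77)
   = 1 / (1 + 3.7154 + 0.016982) = 1/4.7323 = 0.2113
[CO3²⁻] = α₂ × DIC = 0.2113 × 2.05 = 0.433 mmol/kg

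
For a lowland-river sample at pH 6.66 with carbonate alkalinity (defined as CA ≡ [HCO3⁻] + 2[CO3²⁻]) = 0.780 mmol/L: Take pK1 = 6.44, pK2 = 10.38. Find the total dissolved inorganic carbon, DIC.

DIC = 1.25 mmol/L

CA = [HCO3⁻] + 2[CO3²⁻] = (α₁ + 2α₂)·DIC
At pH 6.66: [H⁺]/K1 = 10^-0.22 = 0.60256, K2/[H⁺] = 10^-3.72 = 0.00019055
α₁ = 1/(1 + 0.60256 + 0.00019055) = 1/1.6028 = 0.6239; α₂ = α₁·K2/[H⁺] = 0.0001189
α₁ + 2α₂ = 0.6242
DIC = CA / (α₁ + 2α₂) = 0.780 / 0.6242 = 1.25 mmol/L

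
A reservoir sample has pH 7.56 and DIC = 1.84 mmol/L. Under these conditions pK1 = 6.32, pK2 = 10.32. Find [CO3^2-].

α₂ = 1 / (1 + [H⁺]/K2 + [H⁺]²/(K1K2)) = 1 / (1 + 10^+2.76 + 10^+1.52)
   = 1 / (1 + 575.44 + 33.113) = 1/609.55 = 0.001641
[CO3²⁻] = α₂ × DIC = 0.001641 × 1.84 = 0.00302 mmol/L = 3.02 μmol/L

[CO3²⁻] = 3.02 μmol/L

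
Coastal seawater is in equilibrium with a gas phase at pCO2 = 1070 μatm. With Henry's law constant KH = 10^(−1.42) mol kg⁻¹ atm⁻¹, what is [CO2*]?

[CO2*] = 40.7 μmol/kg

KH = 10^(−1.42) = 3.802×10^-2 mol kg⁻¹ atm⁻¹
[CO2*] = KH · pCO2 = 3.802×10^-2 × 1070×10^-6 atm = 4.07×10^-5 mol/kg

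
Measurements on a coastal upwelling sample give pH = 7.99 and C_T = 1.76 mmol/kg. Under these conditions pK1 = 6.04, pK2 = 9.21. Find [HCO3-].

α₁ = 1 / (1 + [H⁺]/K1 + K2/[H⁺]) = 1 / (1 + 10^-1.95 + 10^-1.22)
   = 1 / (1 + 0.011220 + 0.060256) = 1/1.0715 = 0.9333
[HCO3⁻] = α₁ × DIC = 0.9333 × 1.76 = 1.64 mmol/kg

[HCO3⁻] = 1.64 mmol/kg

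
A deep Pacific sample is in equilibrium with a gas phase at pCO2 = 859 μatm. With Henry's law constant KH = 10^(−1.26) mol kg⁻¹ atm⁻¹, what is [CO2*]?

KH = 10^(−1.26) = 5.495×10^-2 mol kg⁻¹ atm⁻¹
[CO2*] = KH · pCO2 = 5.495×10^-2 × 859×10^-6 atm = 4.72×10^-5 mol/kg

[CO2*] = 47.2 μmol/kg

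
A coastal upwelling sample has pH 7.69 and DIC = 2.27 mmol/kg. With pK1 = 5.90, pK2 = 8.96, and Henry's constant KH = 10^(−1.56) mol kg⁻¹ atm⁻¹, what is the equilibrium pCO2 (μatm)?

pCO2 = 1250 μatm

α₀ = 1 / (1 + K1/[H⁺] + K1K2/[H⁺]²) = 1 / (1 + 10^+1.79 + 10^+0.52)
   = 1 / (1 + 61.660 + 3.3113) = 1/65.971 = 0.01516
[CO2*] = α₀ × DIC = 0.01516 × 2.27 = 0.03441 mmol/kg
pCO2 = [CO2*]/KH = 3.441×10^-5 / 2.754×10^-2 = 1250 μatm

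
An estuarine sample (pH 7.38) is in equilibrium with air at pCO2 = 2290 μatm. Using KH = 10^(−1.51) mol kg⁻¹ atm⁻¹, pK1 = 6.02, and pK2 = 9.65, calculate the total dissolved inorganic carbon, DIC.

DIC = 1.70 mmol/kg

[CO2*] = KH · pCO2 = 10^(−1.51) × 2290×10^-6 = 7.077×10^-5 mol/kg
α₀ = 1/(1 + K1/[H⁺] + K1K2/[H⁺]²) = 1/(1 + 10^+1.36 + 10^-0.91) = 0.04161
DIC = [CO2*]/α₀ = 7.077×10^-5 / 0.04161 = 1.70 mmol/kg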